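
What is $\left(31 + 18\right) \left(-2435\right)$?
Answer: $-119315$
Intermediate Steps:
$\left(31 + 18\right) \left(-2435\right) = 49 \left(-2435\right) = -119315$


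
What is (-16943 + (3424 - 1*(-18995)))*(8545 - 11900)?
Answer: -18371980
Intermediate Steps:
(-16943 + (3424 - 1*(-18995)))*(8545 - 11900) = (-16943 + (3424 + 18995))*(-3355) = (-16943 + 22419)*(-3355) = 5476*(-3355) = -18371980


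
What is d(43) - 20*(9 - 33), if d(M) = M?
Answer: 523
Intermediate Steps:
d(43) - 20*(9 - 33) = 43 - 20*(9 - 33) = 43 - 20*(-24) = 43 - 1*(-480) = 43 + 480 = 523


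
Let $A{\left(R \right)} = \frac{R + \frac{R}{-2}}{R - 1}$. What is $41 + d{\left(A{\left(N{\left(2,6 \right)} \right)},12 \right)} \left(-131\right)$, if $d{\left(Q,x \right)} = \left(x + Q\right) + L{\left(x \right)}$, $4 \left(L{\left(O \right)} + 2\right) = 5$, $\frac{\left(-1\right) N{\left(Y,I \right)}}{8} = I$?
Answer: $- \frac{293395}{196} \approx -1496.9$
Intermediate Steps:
$N{\left(Y,I \right)} = - 8 I$
$L{\left(O \right)} = - \frac{3}{4}$ ($L{\left(O \right)} = -2 + \frac{1}{4} \cdot 5 = -2 + \frac{5}{4} = - \frac{3}{4}$)
$A{\left(R \right)} = \frac{R}{2 \left(-1 + R\right)}$ ($A{\left(R \right)} = \frac{R + R \left(- \frac{1}{2}\right)}{-1 + R} = \frac{R - \frac{R}{2}}{-1 + R} = \frac{\frac{1}{2} R}{-1 + R} = \frac{R}{2 \left(-1 + R\right)}$)
$d{\left(Q,x \right)} = - \frac{3}{4} + Q + x$ ($d{\left(Q,x \right)} = \left(x + Q\right) - \frac{3}{4} = \left(Q + x\right) - \frac{3}{4} = - \frac{3}{4} + Q + x$)
$41 + d{\left(A{\left(N{\left(2,6 \right)} \right)},12 \right)} \left(-131\right) = 41 + \left(- \frac{3}{4} + \frac{\left(-8\right) 6}{2 \left(-1 - 48\right)} + 12\right) \left(-131\right) = 41 + \left(- \frac{3}{4} + \frac{1}{2} \left(-48\right) \frac{1}{-1 - 48} + 12\right) \left(-131\right) = 41 + \left(- \frac{3}{4} + \frac{1}{2} \left(-48\right) \frac{1}{-49} + 12\right) \left(-131\right) = 41 + \left(- \frac{3}{4} + \frac{1}{2} \left(-48\right) \left(- \frac{1}{49}\right) + 12\right) \left(-131\right) = 41 + \left(- \frac{3}{4} + \frac{24}{49} + 12\right) \left(-131\right) = 41 + \frac{2301}{196} \left(-131\right) = 41 - \frac{301431}{196} = - \frac{293395}{196}$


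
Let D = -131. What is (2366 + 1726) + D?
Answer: 3961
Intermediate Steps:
(2366 + 1726) + D = (2366 + 1726) - 131 = 4092 - 131 = 3961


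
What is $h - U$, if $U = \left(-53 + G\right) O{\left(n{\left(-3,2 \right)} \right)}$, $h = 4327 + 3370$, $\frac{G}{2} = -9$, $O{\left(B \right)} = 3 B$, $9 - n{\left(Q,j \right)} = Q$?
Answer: $10253$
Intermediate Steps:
$n{\left(Q,j \right)} = 9 - Q$
$G = -18$ ($G = 2 \left(-9\right) = -18$)
$h = 7697$
$U = -2556$ ($U = \left(-53 - 18\right) 3 \left(9 - -3\right) = - 71 \cdot 3 \left(9 + 3\right) = - 71 \cdot 3 \cdot 12 = \left(-71\right) 36 = -2556$)
$h - U = 7697 - -2556 = 7697 + 2556 = 10253$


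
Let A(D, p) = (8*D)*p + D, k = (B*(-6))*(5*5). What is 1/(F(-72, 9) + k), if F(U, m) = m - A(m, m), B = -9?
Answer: 1/702 ≈ 0.0014245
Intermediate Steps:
k = 1350 (k = (-9*(-6))*(5*5) = 54*25 = 1350)
A(D, p) = D + 8*D*p (A(D, p) = 8*D*p + D = D + 8*D*p)
F(U, m) = m - m*(1 + 8*m)
1/(F(-72, 9) + k) = 1/(-8*9² + 1350) = 1/(-8*81 + 1350) = 1/(-648 + 1350) = 1/702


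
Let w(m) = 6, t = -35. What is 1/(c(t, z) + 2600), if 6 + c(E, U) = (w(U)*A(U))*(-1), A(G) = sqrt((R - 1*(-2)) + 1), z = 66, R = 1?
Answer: 1/2582 ≈ 0.00038730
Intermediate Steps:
A(G) = 2 (A(G) = sqrt((1 - 1*(-2)) + 1) = sqrt((1 + 2) + 1) = sqrt(3 + 1) = sqrt(4) = 2)
c(E, U) = -18 (c(E, U) = -6 + (6*2)*(-1) = -6 + 12*(-1) = -6 - 12 = -18)
1/(c(t, z) + 2600) = 1/(-18 + 2600) = 1/2582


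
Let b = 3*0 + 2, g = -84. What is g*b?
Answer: -168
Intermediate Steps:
b = 2 (b = 0 + 2 = 2)
g*b = -84*2 = -168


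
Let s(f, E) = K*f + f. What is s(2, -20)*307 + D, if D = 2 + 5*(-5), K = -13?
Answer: -7391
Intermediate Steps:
D = -23 (D = 2 - 25 = -23)
s(f, E) = -12*f (s(f, E) = -13*f + f = -12*f)
s(2, -20)*307 + D = -12*2*307 - 23 = -24*307 - 23 = -7368 - 23 = -7391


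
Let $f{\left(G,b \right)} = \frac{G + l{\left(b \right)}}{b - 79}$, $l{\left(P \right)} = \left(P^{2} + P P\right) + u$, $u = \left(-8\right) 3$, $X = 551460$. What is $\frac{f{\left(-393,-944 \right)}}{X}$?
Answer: $- \frac{356371}{112828716} \approx -0.0031585$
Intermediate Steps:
$u = -24$
$l{\left(P \right)} = -24 + 2 P^{2}$ ($l{\left(P \right)} = \left(P^{2} + P P\right) - 24 = \left(P^{2} + P^{2}\right) - 24 = 2 P^{2} - 24 = -24 + 2 P^{2}$)
$f{\left(G,b \right)} = \frac{-24 + G + 2 b^{2}}{-79 + b}$ ($f{\left(G,b \right)} = \frac{G + \left(-24 + 2 b^{2}\right)}{b - 79} = \frac{-24 + G + 2 b^{2}}{b - 79} = \frac{-24 + G + 2 b^{2}}{-79 + b}$)
$\frac{f{\left(-393,-944 \right)}}{X} = \frac{\frac{1}{-79 - 944} \left(-24 - 393 + 2 \left(-944\right)^{2}\right)}{551460} = \frac{-24 - 393 + 2 \cdot 891136}{-1023} \cdot \frac{1}{551460} = - \frac{-24 - 393 + 1782272}{1023} \cdot \frac{1}{551460} = \left(- \frac{1}{1023}\right) 1781855 \cdot \frac{1}{551460} = \left(- \frac{1781855}{1023}\right) \frac{1}{551460} = - \frac{356371}{112828716}$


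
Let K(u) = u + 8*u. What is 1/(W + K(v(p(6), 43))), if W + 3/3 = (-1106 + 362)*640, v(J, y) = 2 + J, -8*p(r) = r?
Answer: -4/1904599 ≈ -2.1002e-6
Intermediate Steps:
p(r) = -r/8
W = -476161 (W = -1 + (-1106 + 362)*640 = -1 - 744*640 = -1 - 476160 = -476161)
K(u) = 9*u
1/(W + K(v(p(6), 43))) = 1/(-476161 + 9*(2 - ⅛*6)) = 1/(-476161 + 9*(2 - ¾)) = 1/(-476161 + 9*(5/4)) = 1/(-476161 + 45/4) = 1/(-1904599/4) = -4/1904599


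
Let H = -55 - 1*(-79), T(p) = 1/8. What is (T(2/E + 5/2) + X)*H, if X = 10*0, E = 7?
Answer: 3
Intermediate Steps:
T(p) = 1/8
H = 24 (H = -55 + 79 = 24)
X = 0
(T(2/E + 5/2) + X)*H = (1/8 + 0)*24 = (1/8)*24 = 3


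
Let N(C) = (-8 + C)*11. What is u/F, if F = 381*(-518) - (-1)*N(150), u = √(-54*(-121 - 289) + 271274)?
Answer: -√293414/195796 ≈ -0.0027665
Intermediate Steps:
N(C) = -88 + 11*C
u = √293414 (u = √(-54*(-410) + 271274) = √(22140 + 271274) = √293414 ≈ 541.68)
F = -195796 (F = 381*(-518) - (-1)*(-88 + 11*150) = -197358 - (-1)*(-88 + 1650) = -197358 - (-1)*1562 = -197358 - 1*(-1562) = -197358 + 1562 = -195796)
u/F = √293414/(-195796) = √293414*(-1/195796) = -√293414/195796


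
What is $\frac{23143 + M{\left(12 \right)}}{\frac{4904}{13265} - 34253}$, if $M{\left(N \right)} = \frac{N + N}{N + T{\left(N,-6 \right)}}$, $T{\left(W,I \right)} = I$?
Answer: $- \frac{307044955}{454361141} \approx -0.67577$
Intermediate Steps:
$M{\left(N \right)} = \frac{2 N}{-6 + N}$ ($M{\left(N \right)} = \frac{N + N}{N - 6} = \frac{2 N}{-6 + N}$)
$\frac{23143 + M{\left(12 \right)}}{\frac{4904}{13265} - 34253} = \frac{23143 + 2 \cdot 12 \frac{1}{-6 + 12}}{\frac{4904}{13265} - 34253} = \frac{23143 + 2 \cdot 12 \cdot \frac{1}{6}}{4904 \cdot \frac{1}{13265} - 34253} = \frac{23143 + 2 \cdot 12 \cdot \frac{1}{6}}{\frac{4904}{13265} - 34253} = \frac{23143 + 4}{- \frac{454361141}{13265}} = 23147 \left(- \frac{13265}{454361141}\right) = - \frac{307044955}{454361141}$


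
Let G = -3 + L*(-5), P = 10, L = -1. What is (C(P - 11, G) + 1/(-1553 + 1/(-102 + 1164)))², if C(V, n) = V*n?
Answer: 10887571335424/2720141011225 ≈ 4.0026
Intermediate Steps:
G = 2 (G = -3 - 1*(-5) = -3 + 5 = 2)
(C(P - 11, G) + 1/(-1553 + 1/(-102 + 1164)))² = ((10 - 11)*2 + 1/(-1553 + 1/(-102 + 1164)))² = (-1*2 + 1/(-1553 + 1/1062))² = (-2 + 1/(-1553 + 1/1062))² = (-2 + 1/(-1649285/1062))² = (-2 - 1062/1649285)² = (-3299632/1649285)² = 10887571335424/2720141011225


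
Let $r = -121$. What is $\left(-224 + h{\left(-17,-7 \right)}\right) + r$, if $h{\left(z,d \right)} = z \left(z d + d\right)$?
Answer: $-2249$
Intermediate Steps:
$h{\left(z,d \right)} = z \left(d + d z\right)$ ($h{\left(z,d \right)} = z \left(d z + d\right) = z \left(d + d z\right)$)
$\left(-224 + h{\left(-17,-7 \right)}\right) + r = \left(-224 - - 119 \left(1 - 17\right)\right) - 121 = \left(-224 - \left(-119\right) \left(-16\right)\right) - 121 = \left(-224 - 1904\right) - 121 = -2128 - 121 = -2249$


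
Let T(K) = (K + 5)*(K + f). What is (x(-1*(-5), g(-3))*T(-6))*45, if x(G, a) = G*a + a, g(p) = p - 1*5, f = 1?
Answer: -10800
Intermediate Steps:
g(p) = -5 + p (g(p) = p - 5 = -5 + p)
x(G, a) = a + G*a
T(K) = (1 + K)*(5 + K) (T(K) = (K + 5)*(K + 1) = (5 + K)*(1 + K) = (1 + K)*(5 + K))
(x(-1*(-5), g(-3))*T(-6))*45 = (((-5 - 3)*(1 - 1*(-5)))*(5 + (-6)² + 6*(-6)))*45 = ((-8*(1 + 5))*(5 + 36 - 36))*45 = (-8*6*5)*45 = -48*5*45 = -240*45 = -10800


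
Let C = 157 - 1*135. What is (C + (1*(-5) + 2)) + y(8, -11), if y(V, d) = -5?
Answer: 14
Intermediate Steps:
C = 22 (C = 157 - 135 = 22)
(C + (1*(-5) + 2)) + y(8, -11) = (22 + (1*(-5) + 2)) - 5 = (22 + (-5 + 2)) - 5 = (22 - 3) - 5 = 19 - 5 = 14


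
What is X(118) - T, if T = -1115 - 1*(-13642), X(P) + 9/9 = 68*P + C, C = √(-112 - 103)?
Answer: -4504 + I*√215 ≈ -4504.0 + 14.663*I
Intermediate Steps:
C = I*√215 (C = √(-215) = I*√215 ≈ 14.663*I)
X(P) = -1 + 68*P + I*√215 (X(P) = -1 + (68*P + I*√215) = -1 + 68*P + I*√215)
T = 12527 (T = -1115 + 13642 = 12527)
X(118) - T = (-1 + 68*118 + I*√215) - 1*12527 = (-1 + 8024 + I*√215) - 12527 = (8023 + I*√215) - 12527 = -4504 + I*√215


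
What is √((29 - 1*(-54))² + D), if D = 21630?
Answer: 19*√79 ≈ 168.88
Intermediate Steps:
√((29 - 1*(-54))² + D) = √((29 - 1*(-54))² + 21630) = √((29 + 54)² + 21630) = √(83² + 21630) = √(6889 + 21630) = √28519 = 19*√79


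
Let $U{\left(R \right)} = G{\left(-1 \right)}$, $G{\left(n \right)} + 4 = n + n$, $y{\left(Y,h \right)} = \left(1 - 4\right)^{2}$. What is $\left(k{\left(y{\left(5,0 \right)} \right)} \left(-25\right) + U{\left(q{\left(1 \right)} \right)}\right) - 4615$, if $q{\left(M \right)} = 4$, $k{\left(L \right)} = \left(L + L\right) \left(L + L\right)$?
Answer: $-12721$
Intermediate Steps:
$y{\left(Y,h \right)} = 9$ ($y{\left(Y,h \right)} = \left(-3\right)^{2} = 9$)
$k{\left(L \right)} = 4 L^{2}$ ($k{\left(L \right)} = 2 L 2 L = 4 L^{2}$)
$G{\left(n \right)} = -4 + 2 n$ ($G{\left(n \right)} = -4 + \left(n + n\right) = -4 + 2 n$)
$U{\left(R \right)} = -6$ ($U{\left(R \right)} = -4 + 2 \left(-1\right) = -4 - 2 = -6$)
$\left(k{\left(y{\left(5,0 \right)} \right)} \left(-25\right) + U{\left(q{\left(1 \right)} \right)}\right) - 4615 = \left(4 \cdot 9^{2} \left(-25\right) - 6\right) - 4615 = \left(4 \cdot 81 \left(-25\right) - 6\right) - 4615 = \left(324 \left(-25\right) - 6\right) - 4615 = \left(-8100 - 6\right) - 4615 = -8106 - 4615 = -12721$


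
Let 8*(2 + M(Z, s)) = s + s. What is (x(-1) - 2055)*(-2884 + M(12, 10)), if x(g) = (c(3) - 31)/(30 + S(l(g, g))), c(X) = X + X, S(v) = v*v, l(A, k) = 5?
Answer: 65195935/11 ≈ 5.9269e+6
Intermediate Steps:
M(Z, s) = -2 + s/4 (M(Z, s) = -2 + (s + s)/8 = -2 + (2*s)/8 = -2 + s/4)
S(v) = v²
c(X) = 2*X
x(g) = -5/11 (x(g) = (2*3 - 31)/(30 + 5²) = (6 - 31)/(30 + 25) = -25/55 = -25*1/55 = -5/11)
(x(-1) - 2055)*(-2884 + M(12, 10)) = (-5/11 - 2055)*(-2884 + (-2 + (¼)*10)) = -22610*(-2884 + (-2 + 5/2))/11 = -22610*(-2884 + ½)/11 = -22610/11*(-5767/2) = 65195935/11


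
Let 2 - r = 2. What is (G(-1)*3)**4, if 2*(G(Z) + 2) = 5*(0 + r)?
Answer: 1296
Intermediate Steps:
r = 0 (r = 2 - 1*2 = 2 - 2 = 0)
G(Z) = -2 (G(Z) = -2 + (5*(0 + 0))/2 = -2 + (5*0)/2 = -2 + (1/2)*0 = -2 + 0 = -2)
(G(-1)*3)**4 = (-2*3)**4 = (-6)**4 = 1296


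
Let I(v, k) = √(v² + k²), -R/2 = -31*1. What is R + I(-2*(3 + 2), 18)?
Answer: 62 + 2*√106 ≈ 82.591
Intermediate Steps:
R = 62 (R = -(-62) = -2*(-31) = 62)
I(v, k) = √(k² + v²)
R + I(-2*(3 + 2), 18) = 62 + √(18² + (-2*(3 + 2))²) = 62 + √(324 + (-2*5)²) = 62 + √(324 + (-10)²) = 62 + √(324 + 100) = 62 + √424 = 62 + 2*√106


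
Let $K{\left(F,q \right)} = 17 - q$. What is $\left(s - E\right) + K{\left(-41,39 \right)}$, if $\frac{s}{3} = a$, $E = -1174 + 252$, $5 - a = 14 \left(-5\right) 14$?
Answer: $3855$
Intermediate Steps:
$a = 985$ ($a = 5 - 14 \left(-5\right) 14 = 5 - \left(-70\right) 14 = 5 - -980 = 5 + 980 = 985$)
$E = -922$
$s = 2955$ ($s = 3 \cdot 985 = 2955$)
$\left(s - E\right) + K{\left(-41,39 \right)} = \left(2955 - -922\right) + \left(17 - 39\right) = \left(2955 + 922\right) + \left(17 - 39\right) = 3877 - 22 = 3855$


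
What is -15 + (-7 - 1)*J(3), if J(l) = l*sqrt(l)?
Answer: -15 - 24*sqrt(3) ≈ -56.569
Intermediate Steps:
J(l) = l**(3/2)
-15 + (-7 - 1)*J(3) = -15 + (-7 - 1)*3**(3/2) = -15 - 24*sqrt(3)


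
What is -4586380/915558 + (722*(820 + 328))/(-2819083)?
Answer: -6844125815594/1290516996657 ≈ -5.3034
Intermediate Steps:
-4586380/915558 + (722*(820 + 328))/(-2819083) = -4586380*1/915558 + (722*1148)*(-1/2819083) = -2293190/457779 + 828856*(-1/2819083) = -2293190/457779 - 828856/2819083 = -6844125815594/1290516996657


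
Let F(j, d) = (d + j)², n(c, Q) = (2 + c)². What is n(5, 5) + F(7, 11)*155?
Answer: 50269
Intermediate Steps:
n(5, 5) + F(7, 11)*155 = (2 + 5)² + (11 + 7)²*155 = 7² + 18²*155 = 49 + 324*155 = 49 + 50220 = 50269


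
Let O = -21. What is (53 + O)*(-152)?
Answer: -4864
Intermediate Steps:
(53 + O)*(-152) = (53 - 21)*(-152) = 32*(-152) = -4864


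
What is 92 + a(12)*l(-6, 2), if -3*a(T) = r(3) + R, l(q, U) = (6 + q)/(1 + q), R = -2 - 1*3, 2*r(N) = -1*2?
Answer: 92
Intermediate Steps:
r(N) = -1 (r(N) = (-1*2)/2 = (½)*(-2) = -1)
R = -5 (R = -2 - 3 = -5)
l(q, U) = (6 + q)/(1 + q)
a(T) = 2 (a(T) = -(-1 - 5)/3 = -⅓*(-6) = 2)
92 + a(12)*l(-6, 2) = 92 + 2*((6 - 6)/(1 - 6)) = 92 + 2*(0/(-5)) = 92 + 2*(-⅕*0) = 92 + 2*0 = 92 + 0 = 92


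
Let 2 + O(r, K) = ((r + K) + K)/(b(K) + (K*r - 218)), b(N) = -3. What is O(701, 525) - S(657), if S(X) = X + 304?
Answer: -354193501/367804 ≈ -963.00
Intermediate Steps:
S(X) = 304 + X
O(r, K) = -2 + (r + 2*K)/(-221 + K*r) (O(r, K) = -2 + ((r + K) + K)/(-3 + (K*r - 218)) = -2 + ((K + r) + K)/(-3 + (-218 + K*r)) = -2 + (r + 2*K)/(-221 + K*r))
O(701, 525) - S(657) = (442 + 701 + 2*525 - 2*525*701)/(-221 + 525*701) - (304 + 657) = (442 + 701 + 1050 - 736050)/(-221 + 368025) - 1*961 = -733857/367804 - 961 = -354193501/367804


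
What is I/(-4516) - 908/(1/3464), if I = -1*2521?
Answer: -14204226471/4516 ≈ -3.1453e+6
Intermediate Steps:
I = -2521
I/(-4516) - 908/(1/3464) = -2521/(-4516) - 908/(1/3464) = -2521*(-1/4516) - 908/1/3464 = 2521/4516 - 908*3464 = 2521/4516 - 3145312 = -14204226471/4516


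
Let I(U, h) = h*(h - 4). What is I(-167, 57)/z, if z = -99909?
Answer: -1007/33303 ≈ -0.030238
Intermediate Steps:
I(U, h) = h*(-4 + h)
I(-167, 57)/z = (57*(-4 + 57))/(-99909) = (57*53)*(-1/99909) = 3021*(-1/99909) = -1007/33303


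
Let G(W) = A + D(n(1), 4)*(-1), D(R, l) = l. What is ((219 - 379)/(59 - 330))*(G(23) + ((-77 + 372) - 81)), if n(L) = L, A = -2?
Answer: 33280/271 ≈ 122.80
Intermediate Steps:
G(W) = -6 (G(W) = -2 + 4*(-1) = -2 - 4 = -6)
((219 - 379)/(59 - 330))*(G(23) + ((-77 + 372) - 81)) = ((219 - 379)/(59 - 330))*(-6 + ((-77 + 372) - 81)) = (-160/(-271))*(-6 + (295 - 81)) = (-160*(-1/271))*(-6 + 214) = (160/271)*208 = 33280/271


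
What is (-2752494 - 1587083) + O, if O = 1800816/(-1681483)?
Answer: -7296926753507/1681483 ≈ -4.3396e+6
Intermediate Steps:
O = -1800816/1681483 (O = 1800816*(-1/1681483) = -1800816/1681483 ≈ -1.0710)
(-2752494 - 1587083) + O = (-2752494 - 1587083) - 1800816/1681483 = -4339577 - 1800816/1681483 = -7296926753507/1681483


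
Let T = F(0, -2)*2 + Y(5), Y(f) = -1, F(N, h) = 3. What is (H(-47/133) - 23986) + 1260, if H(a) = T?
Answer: -22721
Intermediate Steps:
T = 5 (T = 3*2 - 1 = 6 - 1 = 5)
H(a) = 5
(H(-47/133) - 23986) + 1260 = (5 - 23986) + 1260 = -23981 + 1260 = -22721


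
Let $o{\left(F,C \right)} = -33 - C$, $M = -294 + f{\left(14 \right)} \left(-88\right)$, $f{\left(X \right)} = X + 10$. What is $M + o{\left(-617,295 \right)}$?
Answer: $-2734$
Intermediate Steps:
$f{\left(X \right)} = 10 + X$
$M = -2406$ ($M = -294 + \left(10 + 14\right) \left(-88\right) = -294 + 24 \left(-88\right) = -294 - 2112 = -2406$)
$M + o{\left(-617,295 \right)} = -2406 - 328 = -2734$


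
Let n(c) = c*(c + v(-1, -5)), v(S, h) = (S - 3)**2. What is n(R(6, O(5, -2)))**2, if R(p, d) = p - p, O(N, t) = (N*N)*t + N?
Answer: 0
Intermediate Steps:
O(N, t) = N + t*N**2 (O(N, t) = N**2*t + N = t*N**2 + N = N + t*N**2)
R(p, d) = 0
v(S, h) = (-3 + S)**2
n(c) = c*(16 + c) (n(c) = c*(c + (-3 - 1)**2) = c*(c + (-4)**2) = c*(c + 16) = c*(16 + c))
n(R(6, O(5, -2)))**2 = (0*(16 + 0))**2 = (0*16)**2 = 0**2 = 0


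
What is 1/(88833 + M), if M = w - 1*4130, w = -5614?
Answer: 1/79089 ≈ 1.2644e-5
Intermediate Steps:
M = -9744 (M = -5614 - 1*4130 = -5614 - 4130 = -9744)
1/(88833 + M) = 1/(88833 - 9744) = 1/79089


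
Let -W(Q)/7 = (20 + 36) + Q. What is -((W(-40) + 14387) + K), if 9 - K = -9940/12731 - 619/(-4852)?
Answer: -882374626999/61770812 ≈ -14285.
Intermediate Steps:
W(Q) = -392 - 7*Q (W(Q) = -7*((20 + 36) + Q) = -7*(56 + Q) = -392 - 7*Q)
K = 596285699/61770812 (K = 9 - (-9940/12731 - 619/(-4852)) = 9 - (-9940*1/12731 - 619*(-1/4852)) = 9 - (-9940/12731 + 619/4852) = 9 - 1*(-40348391/61770812) = 9 + 40348391/61770812 = 596285699/61770812 ≈ 9.6532)
-((W(-40) + 14387) + K) = -(((-392 - 7*(-40)) + 14387) + 596285699/61770812) = -(((-392 + 280) + 14387) + 596285699/61770812) = -((-112 + 14387) + 596285699/61770812) = -(14275 + 596285699/61770812) = -1*882374626999/61770812 = -882374626999/61770812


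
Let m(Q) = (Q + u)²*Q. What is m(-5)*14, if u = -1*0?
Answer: -1750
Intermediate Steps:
u = 0
m(Q) = Q³ (m(Q) = (Q + 0)²*Q = Q²*Q = Q³)
m(-5)*14 = (-5)³*14 = -125*14 = -1750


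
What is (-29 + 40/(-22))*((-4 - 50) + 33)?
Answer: 7119/11 ≈ 647.18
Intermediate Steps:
(-29 + 40/(-22))*((-4 - 50) + 33) = (-29 + 40*(-1/22))*(-54 + 33) = (-29 - 20/11)*(-21) = -339/11*(-21) = 7119/11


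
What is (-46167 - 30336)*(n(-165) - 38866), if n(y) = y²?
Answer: 890571423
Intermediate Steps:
(-46167 - 30336)*(n(-165) - 38866) = (-46167 - 30336)*((-165)² - 38866) = -76503*(27225 - 38866) = -76503*(-11641) = 890571423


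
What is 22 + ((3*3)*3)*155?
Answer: 4207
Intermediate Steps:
22 + ((3*3)*3)*155 = 22 + (9*3)*155 = 22 + 27*155 = 22 + 4185 = 4207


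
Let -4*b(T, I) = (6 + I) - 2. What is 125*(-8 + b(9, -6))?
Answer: -1875/2 ≈ -937.50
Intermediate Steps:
b(T, I) = -1 - I/4 (b(T, I) = -((6 + I) - 2)/4 = -(4 + I)/4 = -1 - I/4)
125*(-8 + b(9, -6)) = 125*(-8 + (-1 - ¼*(-6))) = 125*(-8 + (-1 + 3/2)) = 125*(-8 + ½) = 125*(-15/2) = -1875/2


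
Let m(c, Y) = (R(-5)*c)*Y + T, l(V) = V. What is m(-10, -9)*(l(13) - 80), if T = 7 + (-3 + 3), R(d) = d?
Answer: 29681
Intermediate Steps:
T = 7 (T = 7 + 0 = 7)
m(c, Y) = 7 - 5*Y*c (m(c, Y) = (-5*c)*Y + 7 = -5*Y*c + 7 = 7 - 5*Y*c)
m(-10, -9)*(l(13) - 80) = (7 - 5*(-9)*(-10))*(13 - 80) = (7 - 450)*(-67) = -443*(-67) = 29681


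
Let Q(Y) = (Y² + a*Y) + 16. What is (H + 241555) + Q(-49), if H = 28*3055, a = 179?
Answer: 320741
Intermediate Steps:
H = 85540
Q(Y) = 16 + Y² + 179*Y (Q(Y) = (Y² + 179*Y) + 16 = 16 + Y² + 179*Y)
(H + 241555) + Q(-49) = (85540 + 241555) + (16 + (-49)² + 179*(-49)) = 327095 + (16 + 2401 - 8771) = 327095 - 6354 = 320741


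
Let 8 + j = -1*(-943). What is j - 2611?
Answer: -1676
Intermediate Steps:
j = 935 (j = -8 - 1*(-943) = -8 + 943 = 935)
j - 2611 = 935 - 2611 = -1676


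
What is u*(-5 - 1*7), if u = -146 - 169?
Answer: 3780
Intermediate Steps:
u = -315
u*(-5 - 1*7) = -315*(-5 - 1*7) = -315*(-5 - 7) = -315*(-12) = 3780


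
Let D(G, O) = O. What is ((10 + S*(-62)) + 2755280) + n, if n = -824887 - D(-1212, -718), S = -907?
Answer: 1987355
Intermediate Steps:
n = -824169 (n = -824887 - 1*(-718) = -824887 + 718 = -824169)
((10 + S*(-62)) + 2755280) + n = ((10 - 907*(-62)) + 2755280) - 824169 = ((10 + 56234) + 2755280) - 824169 = (56244 + 2755280) - 824169 = 2811524 - 824169 = 1987355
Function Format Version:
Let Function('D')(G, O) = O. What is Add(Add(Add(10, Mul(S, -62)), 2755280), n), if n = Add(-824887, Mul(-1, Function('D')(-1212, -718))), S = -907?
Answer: 1987355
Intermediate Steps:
n = -824169 (n = Add(-824887, Mul(-1, -718)) = Add(-824887, 718) = -824169)
Add(Add(Add(10, Mul(S, -62)), 2755280), n) = Add(Add(Add(10, Mul(-907, -62)), 2755280), -824169) = Add(Add(Add(10, 56234), 2755280), -824169) = Add(Add(56244, 2755280), -824169) = Add(2811524, -824169) = 1987355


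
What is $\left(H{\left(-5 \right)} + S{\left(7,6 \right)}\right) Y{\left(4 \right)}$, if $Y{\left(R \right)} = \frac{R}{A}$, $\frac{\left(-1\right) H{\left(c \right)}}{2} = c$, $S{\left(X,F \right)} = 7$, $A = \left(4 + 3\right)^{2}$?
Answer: $\frac{68}{49} \approx 1.3878$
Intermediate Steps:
$A = 49$ ($A = 7^{2} = 49$)
$H{\left(c \right)} = - 2 c$
$Y{\left(R \right)} = \frac{R}{49}$
$\left(H{\left(-5 \right)} + S{\left(7,6 \right)}\right) Y{\left(4 \right)} = \left(\left(-2\right) \left(-5\right) + 7\right) \frac{1}{49} \cdot 4 = \left(10 + 7\right) \frac{4}{49} = 17 \cdot \frac{4}{49} = \frac{68}{49}$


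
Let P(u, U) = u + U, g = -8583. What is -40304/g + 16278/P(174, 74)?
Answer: 74854733/1064292 ≈ 70.333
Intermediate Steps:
P(u, U) = U + u
-40304/g + 16278/P(174, 74) = -40304/(-8583) + 16278/(74 + 174) = -40304*(-1/8583) + 16278/248 = 40304/8583 + 16278*(1/248) = 40304/8583 + 8139/124 = 74854733/1064292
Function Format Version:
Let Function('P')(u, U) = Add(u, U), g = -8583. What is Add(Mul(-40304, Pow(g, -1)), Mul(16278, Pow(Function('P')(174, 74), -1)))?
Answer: Rational(74854733, 1064292) ≈ 70.333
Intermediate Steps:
Function('P')(u, U) = Add(U, u)
Add(Mul(-40304, Pow(g, -1)), Mul(16278, Pow(Function('P')(174, 74), -1))) = Add(Mul(-40304, Pow(-8583, -1)), Mul(16278, Pow(Add(74, 174), -1))) = Add(Mul(-40304, Rational(-1, 8583)), Mul(16278, Pow(248, -1))) = Add(Rational(40304, 8583), Mul(16278, Rational(1, 248))) = Add(Rational(40304, 8583), Rational(8139, 124)) = Rational(74854733, 1064292)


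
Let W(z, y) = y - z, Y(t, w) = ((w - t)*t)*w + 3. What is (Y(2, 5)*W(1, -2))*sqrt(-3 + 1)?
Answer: -99*I*sqrt(2) ≈ -140.01*I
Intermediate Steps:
Y(t, w) = 3 + t*w*(w - t) (Y(t, w) = (t*(w - t))*w + 3 = t*w*(w - t) + 3 = 3 + t*w*(w - t))
(Y(2, 5)*W(1, -2))*sqrt(-3 + 1) = ((3 + 2*5**2 - 1*5*2**2)*(-2 - 1*1))*sqrt(-3 + 1) = ((3 + 2*25 - 1*5*4)*(-2 - 1))*sqrt(-2) = ((3 + 50 - 20)*(-3))*(I*sqrt(2)) = (33*(-3))*(I*sqrt(2)) = -99*I*sqrt(2)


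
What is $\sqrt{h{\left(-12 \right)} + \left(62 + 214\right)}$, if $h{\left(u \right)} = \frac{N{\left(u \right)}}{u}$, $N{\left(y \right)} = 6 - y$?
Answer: $\frac{3 \sqrt{122}}{2} \approx 16.568$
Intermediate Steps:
$h{\left(u \right)} = \frac{6 - u}{u}$
$\sqrt{h{\left(-12 \right)} + \left(62 + 214\right)} = \sqrt{\frac{6 - -12}{-12} + \left(62 + 214\right)} = \sqrt{- \frac{6 + 12}{12} + 276} = \sqrt{\left(- \frac{1}{12}\right) 18 + 276} = \sqrt{- \frac{3}{2} + 276} = \sqrt{\frac{549}{2}} = \frac{3 \sqrt{122}}{2}$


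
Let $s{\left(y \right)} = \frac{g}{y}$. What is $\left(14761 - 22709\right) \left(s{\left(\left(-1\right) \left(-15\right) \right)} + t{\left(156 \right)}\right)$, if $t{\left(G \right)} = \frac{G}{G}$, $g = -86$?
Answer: $\frac{564308}{15} \approx 37621.0$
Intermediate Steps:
$t{\left(G \right)} = 1$
$s{\left(y \right)} = - \frac{86}{y}$
$\left(14761 - 22709\right) \left(s{\left(\left(-1\right) \left(-15\right) \right)} + t{\left(156 \right)}\right) = \left(14761 - 22709\right) \left(- \frac{86}{\left(-1\right) \left(-15\right)} + 1\right) = - 7948 \left(- \frac{86}{15} + 1\right) = \left(-7948\right) \left(- \frac{71}{15}\right) = \frac{564308}{15}$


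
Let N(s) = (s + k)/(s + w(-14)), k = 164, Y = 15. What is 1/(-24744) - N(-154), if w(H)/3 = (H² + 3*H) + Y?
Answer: -247793/8734632 ≈ -0.028369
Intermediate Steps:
w(H) = 45 + 3*H² + 9*H (w(H) = 3*((H² + 3*H) + 15) = 3*(15 + H² + 3*H) = 45 + 3*H² + 9*H)
N(s) = (164 + s)/(507 + s) (N(s) = (s + 164)/(s + (45 + 3*(-14)² + 9*(-14))) = (164 + s)/(s + (45 + 3*196 - 126)) = (164 + s)/(s + (45 + 588 - 126)) = (164 + s)/(s + 507) = (164 + s)/(507 + s))
1/(-24744) - N(-154) = 1/(-24744) - (164 - 154)/(507 - 154) = -1/24744 - 10/353 = -247793/8734632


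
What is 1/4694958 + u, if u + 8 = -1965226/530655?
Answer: -571723068623/48851037990 ≈ -11.703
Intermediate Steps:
u = -6210466/530655 (u = -8 - 1965226/530655 = -6210466/530655 ≈ -11.703)
1/4694958 + u = 1/4694958 - 6210466/530655 = -571723068623/48851037990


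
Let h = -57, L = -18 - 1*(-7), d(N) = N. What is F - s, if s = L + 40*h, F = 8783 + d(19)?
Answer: 11093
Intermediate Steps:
L = -11 (L = -18 + 7 = -11)
F = 8802 (F = 8783 + 19 = 8802)
s = -2291 (s = -11 + 40*(-57) = -11 - 2280 = -2291)
F - s = 8802 - 1*(-2291) = 8802 + 2291 = 11093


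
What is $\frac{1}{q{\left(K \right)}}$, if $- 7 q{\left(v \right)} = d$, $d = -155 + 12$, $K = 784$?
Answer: $\frac{7}{143} \approx 0.048951$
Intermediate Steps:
$d = -143$
$q{\left(v \right)} = \frac{143}{7}$ ($q{\left(v \right)} = \left(- \frac{1}{7}\right) \left(-143\right) = \frac{143}{7}$)
$\frac{1}{q{\left(K \right)}} = \frac{1}{\frac{143}{7}} = \frac{7}{143}$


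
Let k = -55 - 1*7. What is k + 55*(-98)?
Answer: -5452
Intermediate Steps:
k = -62 (k = -55 - 7 = -62)
k + 55*(-98) = -62 + 55*(-98) = -62 - 5390 = -5452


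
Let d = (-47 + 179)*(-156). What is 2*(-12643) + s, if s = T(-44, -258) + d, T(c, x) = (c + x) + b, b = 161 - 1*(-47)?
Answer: -45972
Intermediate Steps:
b = 208 (b = 161 + 47 = 208)
T(c, x) = 208 + c + x (T(c, x) = (c + x) + 208 = 208 + c + x)
d = -20592 (d = 132*(-156) = -20592)
s = -20686 (s = (208 - 44 - 258) - 20592 = -94 - 20592 = -20686)
2*(-12643) + s = 2*(-12643) - 20686 = -25286 - 20686 = -45972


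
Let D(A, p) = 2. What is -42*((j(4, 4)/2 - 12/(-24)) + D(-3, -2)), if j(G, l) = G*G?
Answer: -441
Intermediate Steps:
j(G, l) = G²
-42*((j(4, 4)/2 - 12/(-24)) + D(-3, -2)) = -42*((4²/2 - 12/(-24)) + 2) = -42*((16*(½) - 12*(-1/24)) + 2) = -42*((8 + ½) + 2) = -42*(17/2 + 2) = -42*21/2 = -441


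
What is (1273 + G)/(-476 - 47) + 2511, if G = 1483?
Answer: 1310497/523 ≈ 2505.7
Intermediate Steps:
(1273 + G)/(-476 - 47) + 2511 = (1273 + 1483)/(-476 - 47) + 2511 = 2756/(-523) + 2511 = 2756*(-1/523) + 2511 = -2756/523 + 2511 = 1310497/523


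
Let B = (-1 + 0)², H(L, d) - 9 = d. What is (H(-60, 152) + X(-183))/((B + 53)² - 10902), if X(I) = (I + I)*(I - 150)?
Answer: -122039/7986 ≈ -15.282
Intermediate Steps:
H(L, d) = 9 + d
B = 1 (B = (-1)² = 1)
X(I) = 2*I*(-150 + I) (X(I) = (2*I)*(-150 + I) = 2*I*(-150 + I))
(H(-60, 152) + X(-183))/((B + 53)² - 10902) = ((9 + 152) + 2*(-183)*(-150 - 183))/((1 + 53)² - 10902) = (161 + 2*(-183)*(-333))/(54² - 10902) = (161 + 121878)/(2916 - 10902) = 122039/(-7986) = 122039*(-1/7986) = -122039/7986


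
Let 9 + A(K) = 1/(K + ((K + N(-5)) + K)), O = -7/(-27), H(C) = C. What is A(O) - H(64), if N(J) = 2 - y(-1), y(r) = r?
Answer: -2473/34 ≈ -72.735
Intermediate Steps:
O = 7/27 (O = -7*(-1/27) = 7/27 ≈ 0.25926)
N(J) = 3 (N(J) = 2 - 1*(-1) = 2 + 1 = 3)
A(K) = -9 + 1/(3 + 3*K) (A(K) = -9 + 1/(K + ((K + 3) + K)) = -9 + 1/(K + ((3 + K) + K)) = -9 + 1/(K + (3 + 2*K)) = -9 + 1/(3 + 3*K))
A(O) - H(64) = (-26 - 27*7/27)/(3*(1 + 7/27)) - 1*64 = (-26 - 7)/(3*(34/27)) - 64 = (⅓)*(27/34)*(-33) - 64 = -297/34 - 64 = -2473/34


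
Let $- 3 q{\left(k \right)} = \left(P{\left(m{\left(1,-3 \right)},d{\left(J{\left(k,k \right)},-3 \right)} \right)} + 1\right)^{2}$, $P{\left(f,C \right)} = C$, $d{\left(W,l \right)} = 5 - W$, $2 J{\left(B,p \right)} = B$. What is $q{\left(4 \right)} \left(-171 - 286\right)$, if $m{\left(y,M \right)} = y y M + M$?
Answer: $\frac{7312}{3} \approx 2437.3$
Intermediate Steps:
$J{\left(B,p \right)} = \frac{B}{2}$
$m{\left(y,M \right)} = M + M y^{2}$ ($m{\left(y,M \right)} = y^{2} M + M = M y^{2} + M = M + M y^{2}$)
$q{\left(k \right)} = - \frac{\left(6 - \frac{k}{2}\right)^{2}}{3}$ ($q{\left(k \right)} = - \frac{\left(\left(5 - \frac{k}{2}\right) + 1\right)^{2}}{3} = - \frac{\left(6 - \frac{k}{2}\right)^{2}}{3}$)
$q{\left(4 \right)} \left(-171 - 286\right) = - \frac{\left(-12 + 4\right)^{2}}{12} \left(-171 - 286\right) = - \frac{\left(-8\right)^{2}}{12} \left(-457\right) = \left(- \frac{1}{12}\right) 64 \left(-457\right) = \left(- \frac{16}{3}\right) \left(-457\right) = \frac{7312}{3}$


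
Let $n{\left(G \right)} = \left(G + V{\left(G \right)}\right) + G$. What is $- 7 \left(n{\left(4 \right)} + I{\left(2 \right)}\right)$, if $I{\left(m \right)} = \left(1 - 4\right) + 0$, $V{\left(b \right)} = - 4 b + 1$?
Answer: $70$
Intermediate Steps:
$V{\left(b \right)} = 1 - 4 b$
$n{\left(G \right)} = 1 - 2 G$ ($n{\left(G \right)} = \left(G - \left(-1 + 4 G\right)\right) + G = \left(1 - 3 G\right) + G = 1 - 2 G$)
$I{\left(m \right)} = -3$ ($I{\left(m \right)} = -3 + 0 = -3$)
$- 7 \left(n{\left(4 \right)} + I{\left(2 \right)}\right) = - 7 \left(\left(1 - 8\right) - 3\right) = - 7 \left(-7 - 3\right) = \left(-7\right) \left(-10\right) = 70$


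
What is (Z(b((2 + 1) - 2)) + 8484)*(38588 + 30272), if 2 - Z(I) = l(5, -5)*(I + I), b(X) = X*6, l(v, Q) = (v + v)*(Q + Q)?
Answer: 666977960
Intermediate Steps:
l(v, Q) = 4*Q*v (l(v, Q) = (2*v)*(2*Q) = 4*Q*v)
b(X) = 6*X
Z(I) = 2 + 200*I (Z(I) = 2 - 4*(-5)*5*(I + I) = 2 - (-100)*2*I = 2 - (-200)*I = 2 + 200*I)
(Z(b((2 + 1) - 2)) + 8484)*(38588 + 30272) = ((2 + 200*(6*((2 + 1) - 2))) + 8484)*(38588 + 30272) = ((2 + 200*(6*(3 - 2))) + 8484)*68860 = ((2 + 200*(6*1)) + 8484)*68860 = ((2 + 200*6) + 8484)*68860 = ((2 + 1200) + 8484)*68860 = (1202 + 8484)*68860 = 9686*68860 = 666977960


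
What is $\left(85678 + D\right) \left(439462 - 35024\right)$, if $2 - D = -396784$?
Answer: $195126775232$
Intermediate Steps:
$D = 396786$ ($D = 2 - -396784 = 2 + 396784 = 396786$)
$\left(85678 + D\right) \left(439462 - 35024\right) = \left(85678 + 396786\right) \left(439462 - 35024\right) = 482464 \cdot 404438 = 195126775232$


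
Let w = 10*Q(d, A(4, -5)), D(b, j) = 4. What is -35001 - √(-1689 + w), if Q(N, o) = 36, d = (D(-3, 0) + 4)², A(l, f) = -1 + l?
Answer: -35001 - I*√1329 ≈ -35001.0 - 36.455*I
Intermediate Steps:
d = 64 (d = (4 + 4)² = 8² = 64)
w = 360 (w = 10*36 = 360)
-35001 - √(-1689 + w) = -35001 - √(-1689 + 360) = -35001 - √(-1329) = -35001 - I*√1329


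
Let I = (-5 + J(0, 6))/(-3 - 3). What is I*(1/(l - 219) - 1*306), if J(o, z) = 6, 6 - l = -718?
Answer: 154529/3030 ≈ 51.000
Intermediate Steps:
l = 724 (l = 6 - 1*(-718) = 6 + 718 = 724)
I = -⅙ (I = (-5 + 6)/(-3 - 3) = 1/(-6) = 1*(-⅙) = -⅙ ≈ -0.16667)
I*(1/(l - 219) - 1*306) = -(1/(724 - 219) - 1*306)/6 = -(1/505 - 306)/6 = -⅙*(-154529/505) = 154529/3030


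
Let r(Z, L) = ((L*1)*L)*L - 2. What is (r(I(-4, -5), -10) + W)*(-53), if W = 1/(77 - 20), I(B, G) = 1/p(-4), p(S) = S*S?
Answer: 3026989/57 ≈ 53105.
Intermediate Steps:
p(S) = S**2
I(B, G) = 1/16 (I(B, G) = 1/((-4)**2) = 1/16)
r(Z, L) = -2 + L**3 (r(Z, L) = (L*L)*L - 2 = L**2*L - 2 = L**3 - 2 = -2 + L**3)
W = 1/57 ≈ 0.017544
(r(I(-4, -5), -10) + W)*(-53) = ((-2 + (-10)**3) + 1/57)*(-53) = ((-2 - 1000) + 1/57)*(-53) = (-1002 + 1/57)*(-53) = -57113/57*(-53) = 3026989/57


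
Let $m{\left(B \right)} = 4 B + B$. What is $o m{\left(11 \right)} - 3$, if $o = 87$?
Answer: $4782$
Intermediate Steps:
$m{\left(B \right)} = 5 B$
$o m{\left(11 \right)} - 3 = 87 \cdot 5 \cdot 11 - 3 = 87 \cdot 55 - 3 = 4785 - 3 = 4782$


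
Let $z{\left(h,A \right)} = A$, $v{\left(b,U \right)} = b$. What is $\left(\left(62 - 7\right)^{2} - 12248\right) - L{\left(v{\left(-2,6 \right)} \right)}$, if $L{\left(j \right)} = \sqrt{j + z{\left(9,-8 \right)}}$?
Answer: $-9223 - i \sqrt{10} \approx -9223.0 - 3.1623 i$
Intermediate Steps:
$L{\left(j \right)} = \sqrt{-8 + j}$ ($L{\left(j \right)} = \sqrt{j - 8} = \sqrt{-8 + j}$)
$\left(\left(62 - 7\right)^{2} - 12248\right) - L{\left(v{\left(-2,6 \right)} \right)} = \left(\left(62 - 7\right)^{2} - 12248\right) - \sqrt{-8 - 2} = \left(55^{2} - 12248\right) - \sqrt{-10} = \left(3025 - 12248\right) - i \sqrt{10} = -9223 - i \sqrt{10}$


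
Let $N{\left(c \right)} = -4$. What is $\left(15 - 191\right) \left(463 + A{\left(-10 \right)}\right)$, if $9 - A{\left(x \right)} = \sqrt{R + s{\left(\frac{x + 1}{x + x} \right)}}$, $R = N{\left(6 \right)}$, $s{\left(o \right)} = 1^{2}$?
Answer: $-83072 + 176 i \sqrt{3} \approx -83072.0 + 304.84 i$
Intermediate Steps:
$s{\left(o \right)} = 1$
$R = -4$
$A{\left(x \right)} = 9 - i \sqrt{3}$ ($A{\left(x \right)} = 9 - \sqrt{-4 + 1} = 9 - \sqrt{-3} = 9 - i \sqrt{3}$)
$\left(15 - 191\right) \left(463 + A{\left(-10 \right)}\right) = \left(15 - 191\right) \left(463 + \left(9 - i \sqrt{3}\right)\right) = - 176 \left(472 - i \sqrt{3}\right) = -83072 + 176 i \sqrt{3}$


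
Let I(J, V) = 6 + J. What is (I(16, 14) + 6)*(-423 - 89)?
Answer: -14336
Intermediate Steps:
(I(16, 14) + 6)*(-423 - 89) = ((6 + 16) + 6)*(-423 - 89) = (22 + 6)*(-512) = 28*(-512) = -14336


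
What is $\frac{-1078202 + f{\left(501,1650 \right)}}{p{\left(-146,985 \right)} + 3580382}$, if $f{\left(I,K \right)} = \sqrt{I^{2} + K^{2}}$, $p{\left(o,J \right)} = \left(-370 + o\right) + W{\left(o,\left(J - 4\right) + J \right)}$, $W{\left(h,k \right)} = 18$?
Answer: $- \frac{539101}{1789942} + \frac{3 \sqrt{330389}}{3579884} \approx -0.3007$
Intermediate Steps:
$p{\left(o,J \right)} = -352 + o$ ($p{\left(o,J \right)} = \left(-370 + o\right) + 18 = -352 + o$)
$\frac{-1078202 + f{\left(501,1650 \right)}}{p{\left(-146,985 \right)} + 3580382} = \frac{-1078202 + \sqrt{501^{2} + 1650^{2}}}{\left(-352 - 146\right) + 3580382} = \frac{-1078202 + \sqrt{251001 + 2722500}}{-498 + 3580382} = \frac{-1078202 + \sqrt{2973501}}{3579884} = \left(-1078202 + 3 \sqrt{330389}\right) \frac{1}{3579884} = - \frac{539101}{1789942} + \frac{3 \sqrt{330389}}{3579884}$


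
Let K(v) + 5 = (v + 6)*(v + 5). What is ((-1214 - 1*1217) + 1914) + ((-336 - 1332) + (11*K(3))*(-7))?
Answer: -7344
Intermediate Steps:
K(v) = -5 + (5 + v)*(6 + v) (K(v) = -5 + (v + 6)*(v + 5) = -5 + (6 + v)*(5 + v) = -5 + (5 + v)*(6 + v))
((-1214 - 1*1217) + 1914) + ((-336 - 1332) + (11*K(3))*(-7)) = ((-1214 - 1*1217) + 1914) + ((-336 - 1332) + (11*(25 + 3**2 + 11*3))*(-7)) = ((-1214 - 1217) + 1914) + (-1668 + (11*(25 + 9 + 33))*(-7)) = (-2431 + 1914) + (-1668 + (11*67)*(-7)) = -517 + (-1668 + 737*(-7)) = -517 + (-1668 - 5159) = -517 - 6827 = -7344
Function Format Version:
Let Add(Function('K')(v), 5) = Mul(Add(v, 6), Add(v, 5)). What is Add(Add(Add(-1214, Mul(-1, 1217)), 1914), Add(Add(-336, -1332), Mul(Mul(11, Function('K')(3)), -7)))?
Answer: -7344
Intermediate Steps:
Function('K')(v) = Add(-5, Mul(Add(5, v), Add(6, v))) (Function('K')(v) = Add(-5, Mul(Add(v, 6), Add(v, 5))) = Add(-5, Mul(Add(6, v), Add(5, v))) = Add(-5, Mul(Add(5, v), Add(6, v))))
Add(Add(Add(-1214, Mul(-1, 1217)), 1914), Add(Add(-336, -1332), Mul(Mul(11, Function('K')(3)), -7))) = Add(Add(Add(-1214, Mul(-1, 1217)), 1914), Add(Add(-336, -1332), Mul(Mul(11, Add(25, Pow(3, 2), Mul(11, 3))), -7))) = Add(Add(Add(-1214, -1217), 1914), Add(-1668, Mul(Mul(11, Add(25, 9, 33)), -7))) = Add(Add(-2431, 1914), Add(-1668, Mul(Mul(11, 67), -7))) = Add(-517, Add(-1668, Mul(737, -7))) = Add(-517, Add(-1668, -5159)) = Add(-517, -6827) = -7344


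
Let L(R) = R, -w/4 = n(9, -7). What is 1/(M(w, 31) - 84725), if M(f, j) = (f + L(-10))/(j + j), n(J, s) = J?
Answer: -31/2626498 ≈ -1.1803e-5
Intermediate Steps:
w = -36 (w = -4*9 = -36)
M(f, j) = (-10 + f)/(2*j) (M(f, j) = (f - 10)/(j + j) = (-10 + f)/((2*j)) = (-10 + f)*(1/(2*j)) = (-10 + f)/(2*j))
1/(M(w, 31) - 84725) = 1/((½)*(-10 - 36)/31 - 84725) = 1/((½)*(1/31)*(-46) - 84725) = 1/(-23/31 - 84725) = 1/(-2626498/31) = -31/2626498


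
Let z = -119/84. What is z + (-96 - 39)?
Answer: -1637/12 ≈ -136.42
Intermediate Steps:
z = -17/12 (z = -119*1/84 = -17/12 ≈ -1.4167)
z + (-96 - 39) = -17/12 + (-96 - 39) = -17/12 - 135 = -1637/12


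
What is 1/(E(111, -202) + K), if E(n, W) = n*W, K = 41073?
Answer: 1/18651 ≈ 5.3616e-5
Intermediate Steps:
E(n, W) = W*n
1/(E(111, -202) + K) = 1/(-202*111 + 41073) = 1/(-22422 + 41073) = 1/18651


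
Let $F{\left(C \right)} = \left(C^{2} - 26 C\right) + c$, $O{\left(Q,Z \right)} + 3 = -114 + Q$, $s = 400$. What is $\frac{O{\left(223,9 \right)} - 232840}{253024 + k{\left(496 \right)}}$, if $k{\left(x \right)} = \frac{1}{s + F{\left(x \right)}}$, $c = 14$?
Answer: $- \frac{18117100652}{19696568939} \approx -0.91981$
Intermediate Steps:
$O{\left(Q,Z \right)} = -117 + Q$ ($O{\left(Q,Z \right)} = -3 + \left(-114 + Q\right) = -117 + Q$)
$F{\left(C \right)} = 14 + C^{2} - 26 C$ ($F{\left(C \right)} = \left(C^{2} - 26 C\right) + 14 = 14 + C^{2} - 26 C$)
$k{\left(x \right)} = \frac{1}{414 + x^{2} - 26 x}$ ($k{\left(x \right)} = \frac{1}{400 + \left(14 + x^{2} - 26 x\right)} = \frac{1}{414 + x^{2} - 26 x}$)
$\frac{O{\left(223,9 \right)} - 232840}{253024 + k{\left(496 \right)}} = \frac{\left(-117 + 223\right) - 232840}{253024 + \frac{1}{414 + 496^{2} - 12896}} = \frac{106 - 232840}{253024 + \frac{1}{414 + 246016 - 12896}} = - \frac{232734}{253024 + \frac{1}{233534}} = - \frac{232734}{\frac{59089706817}{233534}} = \left(-232734\right) \frac{233534}{59089706817} = - \frac{18117100652}{19696568939}$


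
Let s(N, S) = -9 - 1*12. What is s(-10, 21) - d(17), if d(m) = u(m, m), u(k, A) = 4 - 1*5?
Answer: -20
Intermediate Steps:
s(N, S) = -21 (s(N, S) = -9 - 12 = -21)
u(k, A) = -1 (u(k, A) = 4 - 5 = -1)
d(m) = -1
s(-10, 21) - d(17) = -21 - 1*(-1) = -21 + 1 = -20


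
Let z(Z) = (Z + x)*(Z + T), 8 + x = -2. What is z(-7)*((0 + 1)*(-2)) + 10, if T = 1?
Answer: -194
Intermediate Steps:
x = -10 (x = -8 - 2 = -10)
z(Z) = (1 + Z)*(-10 + Z) (z(Z) = (Z - 10)*(Z + 1) = (-10 + Z)*(1 + Z) = (1 + Z)*(-10 + Z))
z(-7)*((0 + 1)*(-2)) + 10 = (-10 + (-7)² - 9*(-7))*((0 + 1)*(-2)) + 10 = (-10 + 49 + 63)*(1*(-2)) + 10 = 102*(-2) + 10 = -204 + 10 = -194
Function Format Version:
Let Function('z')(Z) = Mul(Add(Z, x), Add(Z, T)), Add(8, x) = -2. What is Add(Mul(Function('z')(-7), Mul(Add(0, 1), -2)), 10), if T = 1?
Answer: -194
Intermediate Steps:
x = -10 (x = Add(-8, -2) = -10)
Function('z')(Z) = Mul(Add(1, Z), Add(-10, Z)) (Function('z')(Z) = Mul(Add(Z, -10), Add(Z, 1)) = Mul(Add(-10, Z), Add(1, Z)) = Mul(Add(1, Z), Add(-10, Z)))
Add(Mul(Function('z')(-7), Mul(Add(0, 1), -2)), 10) = Add(Mul(Add(-10, Pow(-7, 2), Mul(-9, -7)), Mul(Add(0, 1), -2)), 10) = Add(Mul(Add(-10, 49, 63), Mul(1, -2)), 10) = Add(Mul(102, -2), 10) = Add(-204, 10) = -194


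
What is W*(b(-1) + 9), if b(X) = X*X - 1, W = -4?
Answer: -36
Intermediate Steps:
b(X) = -1 + X² (b(X) = X² - 1 = -1 + X²)
W*(b(-1) + 9) = -4*((-1 + (-1)²) + 9) = -4*((-1 + 1) + 9) = -4*(0 + 9) = -4*9 = -36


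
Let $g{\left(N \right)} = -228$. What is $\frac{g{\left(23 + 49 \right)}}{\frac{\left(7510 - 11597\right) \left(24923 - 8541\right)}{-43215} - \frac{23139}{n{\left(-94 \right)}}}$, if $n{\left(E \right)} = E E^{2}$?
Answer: $- \frac{122145683040}{830019177023} \approx -0.14716$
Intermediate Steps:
$n{\left(E \right)} = E^{3}$
$\frac{g{\left(23 + 49 \right)}}{\frac{\left(7510 - 11597\right) \left(24923 - 8541\right)}{-43215} - \frac{23139}{n{\left(-94 \right)}}} = - \frac{228}{\frac{\left(7510 - 11597\right) \left(24923 - 8541\right)}{-43215} - \frac{23139}{\left(-94\right)^{3}}} = - \frac{228}{\left(-4087\right) 16382 \left(- \frac{1}{43215}\right) - \frac{23139}{-830584}} = - \frac{228}{\left(-66953234\right) \left(- \frac{1}{43215}\right) - - \frac{23139}{830584}} = - \frac{228}{\frac{999302}{645} + \frac{23139}{830584}} = - \frac{228}{\frac{830019177023}{535726680}} = \left(-228\right) \frac{535726680}{830019177023} = - \frac{122145683040}{830019177023}$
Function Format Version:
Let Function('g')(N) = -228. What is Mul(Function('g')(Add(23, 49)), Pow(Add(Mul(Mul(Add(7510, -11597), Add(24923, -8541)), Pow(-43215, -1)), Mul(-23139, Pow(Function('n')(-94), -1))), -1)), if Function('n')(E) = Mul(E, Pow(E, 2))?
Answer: Rational(-122145683040, 830019177023) ≈ -0.14716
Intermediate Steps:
Function('n')(E) = Pow(E, 3)
Mul(Function('g')(Add(23, 49)), Pow(Add(Mul(Mul(Add(7510, -11597), Add(24923, -8541)), Pow(-43215, -1)), Mul(-23139, Pow(Function('n')(-94), -1))), -1)) = Mul(-228, Pow(Add(Mul(Mul(Add(7510, -11597), Add(24923, -8541)), Pow(-43215, -1)), Mul(-23139, Pow(Pow(-94, 3), -1))), -1)) = Mul(-228, Pow(Add(Mul(Mul(-4087, 16382), Rational(-1, 43215)), Mul(-23139, Pow(-830584, -1))), -1)) = Mul(-228, Pow(Add(Mul(-66953234, Rational(-1, 43215)), Mul(-23139, Rational(-1, 830584))), -1)) = Mul(-228, Pow(Add(Rational(999302, 645), Rational(23139, 830584)), -1)) = Mul(-228, Pow(Rational(830019177023, 535726680), -1)) = Mul(-228, Rational(535726680, 830019177023)) = Rational(-122145683040, 830019177023)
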